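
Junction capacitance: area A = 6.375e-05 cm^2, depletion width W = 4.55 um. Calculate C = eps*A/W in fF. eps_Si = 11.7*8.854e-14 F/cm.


Step 1: eps_Si = 11.7 * 8.854e-14 = 1.035918e-12 F/cm
Step 2: W in cm = 4.55 * 1e-4 = 4.55e-04 cm
Step 3: C = 1.035918e-12 * 6.375e-05 / 4.55e-04 = 1.451424e-13 F
Step 4: C = 145.14 fF

145.14


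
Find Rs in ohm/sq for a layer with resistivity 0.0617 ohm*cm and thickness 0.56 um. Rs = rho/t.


Step 1: Convert thickness to cm: t = 0.56 um = 5.6000e-05 cm
Step 2: Rs = rho / t = 0.0617 / 5.6000e-05
Step 3: Rs = 1101.8 ohm/sq

1101.8


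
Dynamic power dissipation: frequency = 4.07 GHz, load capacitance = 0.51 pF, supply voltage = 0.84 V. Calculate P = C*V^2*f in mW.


Step 1: V^2 = 0.84^2 = 0.7056 V^2
Step 2: P = C*V^2*f = 0.51e-12 F * 0.7056 * 4.07e9 Hz
Step 3: P = 1.46461392e-03 W
Step 4: P = 1.465 mW

1.465


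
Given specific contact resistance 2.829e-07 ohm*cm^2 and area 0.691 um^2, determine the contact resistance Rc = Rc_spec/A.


Step 1: Convert area to cm^2: 0.691 um^2 = 6.9100e-09 cm^2
Step 2: Rc = Rc_spec / A = 2.829e-07 / 6.9100e-09
Step 3: Rc = 4.09e+01 ohms

4.09e+01


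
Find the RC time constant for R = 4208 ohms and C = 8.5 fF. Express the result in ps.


Step 1: tau = R * C
Step 2: tau = 4208 * 8.5 fF = 4208 * 8.5e-15 F
Step 3: tau = 3.5768e-11 s = 35.768 ps

35.768


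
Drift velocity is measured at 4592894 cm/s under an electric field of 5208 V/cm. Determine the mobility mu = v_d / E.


Step 1: mu = v_d / E
Step 2: mu = 4592894 / 5208
Step 3: mu = 881.89 cm^2/(V*s)

881.89


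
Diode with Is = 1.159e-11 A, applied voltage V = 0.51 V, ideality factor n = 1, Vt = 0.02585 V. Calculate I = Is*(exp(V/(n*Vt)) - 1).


Step 1: V/(n*Vt) = 0.51/(1*0.02585) = 19.7292
Step 2: exp(19.7292) = 3.7007e+08
Step 3: I = 1.159e-11 * (3.7007e+08 - 1) = 4.29e-03 A

4.29e-03


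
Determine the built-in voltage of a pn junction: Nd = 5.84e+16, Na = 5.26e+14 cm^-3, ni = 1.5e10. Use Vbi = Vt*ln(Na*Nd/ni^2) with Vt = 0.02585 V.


Step 1: Compute Na*Nd/ni^2 = 5.26e+14 * 5.84e+16 / (1.5e10)^2 = 1.3653e+11
Step 2: ln(1.3653e+11) = 25.6398
Step 3: Vbi = 0.02585 * 25.6398 = 0.663 V

0.663


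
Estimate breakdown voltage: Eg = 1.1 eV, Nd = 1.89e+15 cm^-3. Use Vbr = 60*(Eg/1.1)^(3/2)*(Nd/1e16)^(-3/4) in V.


Step 1: Eg/1.1 = 1.1/1.1 = 1.000000
Step 2: (Eg/1.1)^1.5 = 1.000000^1.5 = 1.000000
Step 3: (Nd/1e16)^(-0.75) = (0.189)^(-0.75) = 3.488620
Step 4: Vbr = 60 * 1.000000 * 3.488620 = 209.3 V

209.3


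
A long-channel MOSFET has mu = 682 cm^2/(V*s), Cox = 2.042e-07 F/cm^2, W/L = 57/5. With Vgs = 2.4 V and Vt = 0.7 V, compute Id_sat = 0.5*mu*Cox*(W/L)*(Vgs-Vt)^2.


Step 1: Overdrive voltage Vov = Vgs - Vt = 2.4 - 0.7 = 1.7 V
Step 2: W/L = 57/5 = 11.4
Step 3: Id = 0.5 * 682 * 2.042e-07 * 11.4 * 1.7^2
Step 4: Id = 2.29e-03 A

2.29e-03


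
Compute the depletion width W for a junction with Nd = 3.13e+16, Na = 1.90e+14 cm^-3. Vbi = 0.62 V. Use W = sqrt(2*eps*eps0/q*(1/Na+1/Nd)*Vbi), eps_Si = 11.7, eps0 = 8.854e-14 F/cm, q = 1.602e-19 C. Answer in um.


Step 1: 1/Na + 1/Nd = 1/1.90e+14 + 1/3.13e+16 = 5.29511e-15
Step 2: 2*eps*eps0/q = 2*11.7*8.854e-14/1.602e-19 = 1.293281e+07
Step 3: W^2 = 1.293281e+07 * 5.29511e-15 * 0.62 = 4.24580e-08
Step 4: W = sqrt(4.24580e-08) = 2.061e-04 cm = 2.061 um

2.061


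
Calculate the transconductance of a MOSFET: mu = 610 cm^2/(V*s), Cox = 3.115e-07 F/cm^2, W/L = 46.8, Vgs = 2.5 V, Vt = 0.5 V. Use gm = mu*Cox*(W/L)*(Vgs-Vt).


Step 1: Vov = Vgs - Vt = 2.5 - 0.5 = 2.0 V
Step 2: gm = mu * Cox * (W/L) * Vov
Step 3: gm = 610 * 3.115e-07 * 46.8 * 2.0 = 1.78e-02 S

1.78e-02


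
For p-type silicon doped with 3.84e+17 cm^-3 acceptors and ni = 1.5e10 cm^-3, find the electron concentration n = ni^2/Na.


Step 1: Majority hole concentration p ≈ Na = 3.84e+17 cm^-3
Step 2: n = ni^2 / Na = (1.5e10)^2 / 3.84e+17
Step 3: n = 5.86e+02 cm^-3

5.86e+02


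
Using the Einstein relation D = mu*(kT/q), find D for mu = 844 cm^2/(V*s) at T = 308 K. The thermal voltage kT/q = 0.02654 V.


Step 1: D = mu * (kT/q)
Step 2: D = 844 * 0.02654
Step 3: D = 22.4 cm^2/s

22.4


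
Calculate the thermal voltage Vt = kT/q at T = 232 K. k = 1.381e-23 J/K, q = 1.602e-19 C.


Step 1: kT = 1.381e-23 * 232 = 3.20392e-21 J
Step 2: Vt = kT/q = 3.20392e-21 / 1.602e-19
Step 3: Vt = 0.02 V

0.02


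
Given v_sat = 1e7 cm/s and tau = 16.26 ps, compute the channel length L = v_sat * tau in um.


Step 1: tau in seconds = 16.26 ps * 1e-12 = 1.6260e-11 s
Step 2: L = v_sat * tau = 1e7 * 1.6260e-11 = 1.6260e-04 cm
Step 3: L in um = 1.6260e-04 * 1e4 = 1.626 um

1.626


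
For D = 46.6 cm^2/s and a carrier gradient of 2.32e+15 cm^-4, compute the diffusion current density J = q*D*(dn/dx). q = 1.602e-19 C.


Step 1: J = q * D * (dn/dx)
Step 2: J = 1.602e-19 * 46.6 * 2.32e+15
Step 3: J = 1.73e-02 A/cm^2

1.73e-02


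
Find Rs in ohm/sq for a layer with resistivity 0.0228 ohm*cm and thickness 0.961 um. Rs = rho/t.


Step 1: Convert thickness to cm: t = 0.961 um = 9.6100e-05 cm
Step 2: Rs = rho / t = 0.0228 / 9.6100e-05
Step 3: Rs = 237.3 ohm/sq

237.3


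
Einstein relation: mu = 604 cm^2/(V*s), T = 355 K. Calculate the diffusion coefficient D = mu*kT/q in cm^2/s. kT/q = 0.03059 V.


Step 1: D = mu * (kT/q)
Step 2: D = 604 * 0.03059
Step 3: D = 18.48 cm^2/s

18.48


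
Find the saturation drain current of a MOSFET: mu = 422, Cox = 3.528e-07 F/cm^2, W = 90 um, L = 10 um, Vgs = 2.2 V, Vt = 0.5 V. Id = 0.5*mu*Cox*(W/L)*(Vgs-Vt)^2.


Step 1: Overdrive voltage Vov = Vgs - Vt = 2.2 - 0.5 = 1.7 V
Step 2: W/L = 90/10 = 9
Step 3: Id = 0.5 * 422 * 3.528e-07 * 9 * 1.7^2
Step 4: Id = 1.94e-03 A

1.94e-03


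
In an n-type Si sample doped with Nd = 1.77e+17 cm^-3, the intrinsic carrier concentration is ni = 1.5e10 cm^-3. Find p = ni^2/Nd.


Step 1: Since Nd >> ni, n ≈ Nd = 1.77e+17 cm^-3
Step 2: p = ni^2 / n = (1.5e10)^2 / 1.77e+17
Step 3: p = 2.25e20 / 1.77e+17 = 1.27e+03 cm^-3

1.27e+03


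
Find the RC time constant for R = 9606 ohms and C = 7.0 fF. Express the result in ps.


Step 1: tau = R * C
Step 2: tau = 9606 * 7.0 fF = 9606 * 7.0e-15 F
Step 3: tau = 6.7242e-11 s = 67.242 ps

67.242


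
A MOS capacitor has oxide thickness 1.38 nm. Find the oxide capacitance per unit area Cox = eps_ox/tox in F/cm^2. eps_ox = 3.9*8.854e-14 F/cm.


Step 1: eps_ox = 3.9 * 8.854e-14 = 3.45306e-13 F/cm
Step 2: tox in cm = 1.38 nm * 1e-7 = 1.3800e-07 cm
Step 3: Cox = 3.45306e-13 / 1.3800e-07 = 2.50e-06 F/cm^2

2.50e-06


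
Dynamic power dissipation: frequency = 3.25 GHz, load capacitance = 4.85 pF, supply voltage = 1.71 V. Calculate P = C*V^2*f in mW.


Step 1: V^2 = 1.71^2 = 2.9241 V^2
Step 2: P = C*V^2*f = 4.85e-12 F * 2.9241 * 3.25e9 Hz
Step 3: P = 4.609112625e-02 W
Step 4: P = 46.091 mW

46.091


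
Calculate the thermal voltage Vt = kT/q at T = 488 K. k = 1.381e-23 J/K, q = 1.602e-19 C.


Step 1: kT = 1.381e-23 * 488 = 6.73928e-21 J
Step 2: Vt = kT/q = 6.73928e-21 / 1.602e-19
Step 3: Vt = 0.04207 V

0.04207


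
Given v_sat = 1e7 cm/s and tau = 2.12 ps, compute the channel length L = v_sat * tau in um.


Step 1: tau in seconds = 2.12 ps * 1e-12 = 2.1200e-12 s
Step 2: L = v_sat * tau = 1e7 * 2.1200e-12 = 2.1200e-05 cm
Step 3: L in um = 2.1200e-05 * 1e4 = 0.212 um

0.212


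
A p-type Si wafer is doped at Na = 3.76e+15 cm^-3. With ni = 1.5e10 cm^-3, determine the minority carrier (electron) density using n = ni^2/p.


Step 1: Majority hole concentration p ≈ Na = 3.76e+15 cm^-3
Step 2: n = ni^2 / Na = (1.5e10)^2 / 3.76e+15
Step 3: n = 5.98e+04 cm^-3

5.98e+04


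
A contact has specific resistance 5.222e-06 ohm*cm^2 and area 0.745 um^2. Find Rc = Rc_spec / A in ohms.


Step 1: Convert area to cm^2: 0.745 um^2 = 7.4500e-09 cm^2
Step 2: Rc = Rc_spec / A = 5.222e-06 / 7.4500e-09
Step 3: Rc = 7.01e+02 ohms

7.01e+02


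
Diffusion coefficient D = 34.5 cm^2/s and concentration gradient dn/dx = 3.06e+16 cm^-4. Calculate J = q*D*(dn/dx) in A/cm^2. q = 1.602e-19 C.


Step 1: J = q * D * (dn/dx)
Step 2: J = 1.602e-19 * 34.5 * 3.06e+16
Step 3: J = 1.69e-01 A/cm^2

1.69e-01


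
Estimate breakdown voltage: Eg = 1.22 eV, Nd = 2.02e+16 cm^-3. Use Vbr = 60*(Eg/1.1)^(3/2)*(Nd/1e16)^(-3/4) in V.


Step 1: Eg/1.1 = 1.22/1.1 = 1.109091
Step 2: (Eg/1.1)^1.5 = 1.109091^1.5 = 1.168021
Step 3: (Nd/1e16)^(-0.75) = (2.02)^(-0.75) = 0.590183
Step 4: Vbr = 60 * 1.168021 * 0.590183 = 41.4 V

41.4


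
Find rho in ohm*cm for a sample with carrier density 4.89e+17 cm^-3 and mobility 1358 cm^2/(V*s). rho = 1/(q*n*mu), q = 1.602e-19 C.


Step 1: sigma = q * n * mu = 1.602e-19 * 4.89e+17 * 1358 = 1.06383e+02 S/cm
Step 2: rho = 1 / sigma = 1 / 1.06383e+02 = 0.0094 ohm*cm

0.0094


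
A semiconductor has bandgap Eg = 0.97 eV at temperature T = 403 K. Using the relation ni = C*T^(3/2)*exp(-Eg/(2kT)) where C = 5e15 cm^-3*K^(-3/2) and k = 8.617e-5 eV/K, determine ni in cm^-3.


Step 1: Compute kT = 8.617e-5 * 403 = 0.03472651 eV
Step 2: Exponent = -Eg/(2kT) = -0.97/(2*0.03472651) = -13.96628
Step 3: T^(3/2) = 403^1.5 = 8090.17
Step 4: ni = 5e15 * 8090.17 * exp(-13.96628) = 3.48e+13 cm^-3

3.48e+13


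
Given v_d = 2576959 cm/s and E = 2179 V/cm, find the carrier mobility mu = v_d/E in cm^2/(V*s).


Step 1: mu = v_d / E
Step 2: mu = 2576959 / 2179
Step 3: mu = 1182.63 cm^2/(V*s)

1182.63


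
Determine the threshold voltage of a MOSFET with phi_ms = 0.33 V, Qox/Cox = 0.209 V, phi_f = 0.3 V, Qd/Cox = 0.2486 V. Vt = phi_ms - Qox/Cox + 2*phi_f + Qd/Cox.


Step 1: Vt = phi_ms - Qox/Cox + 2*phi_f + Qd/Cox
Step 2: Vt = 0.33 - 0.209 + 2*0.3 + 0.2486
Step 3: Vt = 0.33 - 0.209 + 0.6 + 0.2486
Step 4: Vt = 0.9696 V

0.9696


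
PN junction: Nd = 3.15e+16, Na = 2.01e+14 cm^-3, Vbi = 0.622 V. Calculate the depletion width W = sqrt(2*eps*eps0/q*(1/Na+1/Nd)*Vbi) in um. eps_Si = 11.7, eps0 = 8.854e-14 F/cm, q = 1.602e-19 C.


Step 1: 1/Na + 1/Nd = 1/2.01e+14 + 1/3.15e+16 = 5.00687e-15
Step 2: 2*eps*eps0/q = 2*11.7*8.854e-14/1.602e-19 = 1.293281e+07
Step 3: W^2 = 1.293281e+07 * 5.00687e-15 * 0.622 = 4.02763e-08
Step 4: W = sqrt(4.02763e-08) = 2.007e-04 cm = 2.007 um

2.007


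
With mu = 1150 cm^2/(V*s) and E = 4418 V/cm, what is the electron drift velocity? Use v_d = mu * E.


Step 1: v_d = mu * E
Step 2: v_d = 1150 * 4418 = 5080700
Step 3: v_d = 5.08e+06 cm/s

5.08e+06


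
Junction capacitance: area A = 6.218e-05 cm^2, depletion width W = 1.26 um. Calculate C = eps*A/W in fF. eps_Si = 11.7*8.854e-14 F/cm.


Step 1: eps_Si = 11.7 * 8.854e-14 = 1.035918e-12 F/cm
Step 2: W in cm = 1.26 * 1e-4 = 1.26e-04 cm
Step 3: C = 1.035918e-12 * 6.218e-05 / 1.26e-04 = 5.112173e-13 F
Step 4: C = 511.22 fF

511.22


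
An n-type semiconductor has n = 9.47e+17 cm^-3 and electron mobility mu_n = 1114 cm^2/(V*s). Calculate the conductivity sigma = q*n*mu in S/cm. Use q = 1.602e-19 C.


Step 1: sigma = q * n * mu
Step 2: sigma = 1.602e-19 * 9.47e+17 * 1114
Step 3: sigma = 1.690e+02 S/cm

1.690e+02


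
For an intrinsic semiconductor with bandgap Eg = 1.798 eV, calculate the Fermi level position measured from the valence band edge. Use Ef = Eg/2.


Step 1: For an intrinsic semiconductor, the Fermi level sits at midgap.
Step 2: Ef = Eg / 2 = 1.798 / 2 = 0.899 eV

0.899


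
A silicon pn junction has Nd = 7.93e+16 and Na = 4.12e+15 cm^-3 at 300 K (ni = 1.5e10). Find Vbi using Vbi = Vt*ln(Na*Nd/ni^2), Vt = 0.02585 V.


Step 1: Compute Na*Nd/ni^2 = 4.12e+15 * 7.93e+16 / (1.5e10)^2 = 1.4521e+12
Step 2: ln(1.4521e+12) = 28.0040
Step 3: Vbi = 0.02585 * 28.0040 = 0.724 V

0.724


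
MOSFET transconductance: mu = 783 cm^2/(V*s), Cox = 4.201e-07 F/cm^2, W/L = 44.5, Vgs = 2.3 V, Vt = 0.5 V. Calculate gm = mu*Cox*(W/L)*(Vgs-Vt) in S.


Step 1: Vov = Vgs - Vt = 2.3 - 0.5 = 1.8 V
Step 2: gm = mu * Cox * (W/L) * Vov
Step 3: gm = 783 * 4.201e-07 * 44.5 * 1.8 = 2.63e-02 S

2.63e-02


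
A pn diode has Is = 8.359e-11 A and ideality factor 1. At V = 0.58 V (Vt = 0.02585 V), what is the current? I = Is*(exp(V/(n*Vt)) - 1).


Step 1: V/(n*Vt) = 0.58/(1*0.02585) = 22.4371
Step 2: exp(22.4371) = 5.5502e+09
Step 3: I = 8.359e-11 * (5.5502e+09 - 1) = 4.64e-01 A

4.64e-01


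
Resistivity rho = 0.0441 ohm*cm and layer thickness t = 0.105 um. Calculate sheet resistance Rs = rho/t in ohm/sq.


Step 1: Convert thickness to cm: t = 0.105 um = 1.0500e-05 cm
Step 2: Rs = rho / t = 0.0441 / 1.0500e-05
Step 3: Rs = 4200.0 ohm/sq

4200.0


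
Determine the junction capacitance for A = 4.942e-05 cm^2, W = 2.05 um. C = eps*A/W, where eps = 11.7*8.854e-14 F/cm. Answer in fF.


Step 1: eps_Si = 11.7 * 8.854e-14 = 1.035918e-12 F/cm
Step 2: W in cm = 2.05 * 1e-4 = 2.05e-04 cm
Step 3: C = 1.035918e-12 * 4.942e-05 / 2.05e-04 = 2.497320e-13 F
Step 4: C = 249.73 fF

249.73


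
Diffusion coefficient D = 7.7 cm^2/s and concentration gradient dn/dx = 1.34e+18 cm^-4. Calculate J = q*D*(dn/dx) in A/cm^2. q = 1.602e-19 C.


Step 1: J = q * D * (dn/dx)
Step 2: J = 1.602e-19 * 7.7 * 1.34e+18
Step 3: J = 1.65e+00 A/cm^2

1.65e+00


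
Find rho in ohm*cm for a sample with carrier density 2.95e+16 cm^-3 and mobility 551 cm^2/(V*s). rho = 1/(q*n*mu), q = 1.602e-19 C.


Step 1: sigma = q * n * mu = 1.602e-19 * 2.95e+16 * 551 = 2.60397e+00 S/cm
Step 2: rho = 1 / sigma = 1 / 2.60397e+00 = 0.384 ohm*cm

0.384


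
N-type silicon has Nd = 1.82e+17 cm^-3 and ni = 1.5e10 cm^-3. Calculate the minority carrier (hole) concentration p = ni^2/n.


Step 1: Since Nd >> ni, n ≈ Nd = 1.82e+17 cm^-3
Step 2: p = ni^2 / n = (1.5e10)^2 / 1.82e+17
Step 3: p = 2.25e20 / 1.82e+17 = 1.24e+03 cm^-3

1.24e+03


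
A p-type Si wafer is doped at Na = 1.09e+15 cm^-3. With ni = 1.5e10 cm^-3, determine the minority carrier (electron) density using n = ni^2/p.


Step 1: Majority hole concentration p ≈ Na = 1.09e+15 cm^-3
Step 2: n = ni^2 / Na = (1.5e10)^2 / 1.09e+15
Step 3: n = 2.06e+05 cm^-3

2.06e+05


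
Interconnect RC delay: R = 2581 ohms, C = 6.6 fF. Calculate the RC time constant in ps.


Step 1: tau = R * C
Step 2: tau = 2581 * 6.6 fF = 2581 * 6.6e-15 F
Step 3: tau = 1.70346e-11 s = 17.0346 ps

17.0346


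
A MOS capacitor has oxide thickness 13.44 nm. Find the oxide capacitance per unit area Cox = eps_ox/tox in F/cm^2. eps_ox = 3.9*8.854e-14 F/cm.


Step 1: eps_ox = 3.9 * 8.854e-14 = 3.45306e-13 F/cm
Step 2: tox in cm = 13.44 nm * 1e-7 = 1.3440e-06 cm
Step 3: Cox = 3.45306e-13 / 1.3440e-06 = 2.57e-07 F/cm^2

2.57e-07


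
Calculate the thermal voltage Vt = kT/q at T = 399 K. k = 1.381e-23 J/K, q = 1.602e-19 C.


Step 1: kT = 1.381e-23 * 399 = 5.51019e-21 J
Step 2: Vt = kT/q = 5.51019e-21 / 1.602e-19
Step 3: Vt = 0.0344 V

0.0344


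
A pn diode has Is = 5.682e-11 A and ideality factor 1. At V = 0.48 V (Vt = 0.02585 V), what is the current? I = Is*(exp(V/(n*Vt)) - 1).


Step 1: V/(n*Vt) = 0.48/(1*0.02585) = 18.5687
Step 2: exp(18.5687) = 1.1595e+08
Step 3: I = 5.682e-11 * (1.1595e+08 - 1) = 6.59e-03 A

6.59e-03


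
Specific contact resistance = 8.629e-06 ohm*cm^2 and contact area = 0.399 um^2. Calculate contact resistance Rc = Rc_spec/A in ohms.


Step 1: Convert area to cm^2: 0.399 um^2 = 3.9900e-09 cm^2
Step 2: Rc = Rc_spec / A = 8.629e-06 / 3.9900e-09
Step 3: Rc = 2.16e+03 ohms

2.16e+03


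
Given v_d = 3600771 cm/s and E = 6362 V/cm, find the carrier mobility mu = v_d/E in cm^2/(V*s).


Step 1: mu = v_d / E
Step 2: mu = 3600771 / 6362
Step 3: mu = 565.98 cm^2/(V*s)

565.98


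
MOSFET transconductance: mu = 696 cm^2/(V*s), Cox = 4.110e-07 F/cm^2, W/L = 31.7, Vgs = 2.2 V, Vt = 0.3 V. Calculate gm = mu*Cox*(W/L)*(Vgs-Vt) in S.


Step 1: Vov = Vgs - Vt = 2.2 - 0.3 = 1.9 V
Step 2: gm = mu * Cox * (W/L) * Vov
Step 3: gm = 696 * 4.110e-07 * 31.7 * 1.9 = 1.72e-02 S

1.72e-02


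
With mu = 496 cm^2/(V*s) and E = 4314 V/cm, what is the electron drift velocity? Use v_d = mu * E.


Step 1: v_d = mu * E
Step 2: v_d = 496 * 4314 = 2139744
Step 3: v_d = 2.14e+06 cm/s

2.14e+06


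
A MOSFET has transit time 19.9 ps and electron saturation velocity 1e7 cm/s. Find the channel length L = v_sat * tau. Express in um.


Step 1: tau in seconds = 19.9 ps * 1e-12 = 1.9900e-11 s
Step 2: L = v_sat * tau = 1e7 * 1.9900e-11 = 1.9900e-04 cm
Step 3: L in um = 1.9900e-04 * 1e4 = 1.99 um

1.99


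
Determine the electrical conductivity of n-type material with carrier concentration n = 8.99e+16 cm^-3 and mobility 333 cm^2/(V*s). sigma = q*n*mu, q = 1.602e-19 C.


Step 1: sigma = q * n * mu
Step 2: sigma = 1.602e-19 * 8.99e+16 * 333
Step 3: sigma = 4.796e+00 S/cm

4.796e+00


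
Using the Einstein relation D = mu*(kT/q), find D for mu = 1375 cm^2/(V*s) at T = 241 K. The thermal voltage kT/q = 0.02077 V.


Step 1: D = mu * (kT/q)
Step 2: D = 1375 * 0.02077
Step 3: D = 28.56 cm^2/s

28.56


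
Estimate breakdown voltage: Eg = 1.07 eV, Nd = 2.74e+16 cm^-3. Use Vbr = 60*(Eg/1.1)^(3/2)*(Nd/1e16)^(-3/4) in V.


Step 1: Eg/1.1 = 1.07/1.1 = 0.972727
Step 2: (Eg/1.1)^1.5 = 0.972727^1.5 = 0.959371
Step 3: (Nd/1e16)^(-0.75) = (2.74)^(-0.75) = 0.469556
Step 4: Vbr = 60 * 0.959371 * 0.469556 = 27.0 V

27.0


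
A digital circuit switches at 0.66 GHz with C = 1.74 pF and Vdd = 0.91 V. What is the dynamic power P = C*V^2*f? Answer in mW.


Step 1: V^2 = 0.91^2 = 0.8281 V^2
Step 2: P = C*V^2*f = 1.74e-12 F * 0.8281 * 0.66e9 Hz
Step 3: P = 9.5099004e-04 W
Step 4: P = 0.951 mW

0.951


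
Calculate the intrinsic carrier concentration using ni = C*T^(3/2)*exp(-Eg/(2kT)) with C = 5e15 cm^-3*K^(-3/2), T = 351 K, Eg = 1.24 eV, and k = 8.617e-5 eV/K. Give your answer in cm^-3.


Step 1: Compute kT = 8.617e-5 * 351 = 0.03024567 eV
Step 2: Exponent = -Eg/(2kT) = -1.24/(2*0.03024567) = -20.49880
Step 3: T^(3/2) = 351^1.5 = 6575.98
Step 4: ni = 5e15 * 6575.98 * exp(-20.49880) = 4.12e+10 cm^-3

4.12e+10


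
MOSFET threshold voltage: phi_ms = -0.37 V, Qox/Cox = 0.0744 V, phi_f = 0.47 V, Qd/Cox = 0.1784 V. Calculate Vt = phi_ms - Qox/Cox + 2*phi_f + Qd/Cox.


Step 1: Vt = phi_ms - Qox/Cox + 2*phi_f + Qd/Cox
Step 2: Vt = -0.37 - 0.0744 + 2*0.47 + 0.1784
Step 3: Vt = -0.37 - 0.0744 + 0.94 + 0.1784
Step 4: Vt = 0.674 V

0.674


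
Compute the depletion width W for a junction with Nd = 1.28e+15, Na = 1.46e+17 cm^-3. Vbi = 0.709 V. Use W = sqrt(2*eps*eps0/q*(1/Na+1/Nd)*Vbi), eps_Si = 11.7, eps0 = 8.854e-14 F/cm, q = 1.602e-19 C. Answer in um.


Step 1: 1/Na + 1/Nd = 1/1.46e+17 + 1/1.28e+15 = 7.88099e-16
Step 2: 2*eps*eps0/q = 2*11.7*8.854e-14/1.602e-19 = 1.293281e+07
Step 3: W^2 = 1.293281e+07 * 7.88099e-16 * 0.709 = 7.22637e-09
Step 4: W = sqrt(7.22637e-09) = 8.501e-05 cm = 0.8501 um

0.8501


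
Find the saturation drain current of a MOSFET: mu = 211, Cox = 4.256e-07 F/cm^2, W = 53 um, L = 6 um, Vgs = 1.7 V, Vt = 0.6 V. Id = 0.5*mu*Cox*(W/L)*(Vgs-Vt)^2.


Step 1: Overdrive voltage Vov = Vgs - Vt = 1.7 - 0.6 = 1.1 V
Step 2: W/L = 53/6 = 8.83333
Step 3: Id = 0.5 * 211 * 4.256e-07 * 8.83333 * 1.1^2
Step 4: Id = 4.80e-04 A

4.80e-04


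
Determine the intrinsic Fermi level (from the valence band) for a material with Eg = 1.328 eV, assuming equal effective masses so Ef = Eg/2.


Step 1: For an intrinsic semiconductor, the Fermi level sits at midgap.
Step 2: Ef = Eg / 2 = 1.328 / 2 = 0.664 eV

0.664


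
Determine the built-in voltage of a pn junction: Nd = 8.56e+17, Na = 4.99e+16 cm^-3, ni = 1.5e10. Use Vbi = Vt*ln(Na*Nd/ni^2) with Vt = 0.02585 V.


Step 1: Compute Na*Nd/ni^2 = 4.99e+16 * 8.56e+17 / (1.5e10)^2 = 1.8984e+14
Step 2: ln(1.8984e+14) = 32.8772
Step 3: Vbi = 0.02585 * 32.8772 = 0.85 V

0.85


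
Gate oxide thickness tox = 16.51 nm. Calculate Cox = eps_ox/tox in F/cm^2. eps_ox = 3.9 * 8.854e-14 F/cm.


Step 1: eps_ox = 3.9 * 8.854e-14 = 3.45306e-13 F/cm
Step 2: tox in cm = 16.51 nm * 1e-7 = 1.6510e-06 cm
Step 3: Cox = 3.45306e-13 / 1.6510e-06 = 2.09e-07 F/cm^2

2.09e-07


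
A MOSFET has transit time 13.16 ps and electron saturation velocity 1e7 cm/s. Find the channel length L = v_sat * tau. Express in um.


Step 1: tau in seconds = 13.16 ps * 1e-12 = 1.3160e-11 s
Step 2: L = v_sat * tau = 1e7 * 1.3160e-11 = 1.3160e-04 cm
Step 3: L in um = 1.3160e-04 * 1e4 = 1.316 um

1.316


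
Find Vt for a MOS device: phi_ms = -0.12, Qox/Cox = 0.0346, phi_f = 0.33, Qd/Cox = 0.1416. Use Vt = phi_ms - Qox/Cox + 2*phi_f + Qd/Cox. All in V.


Step 1: Vt = phi_ms - Qox/Cox + 2*phi_f + Qd/Cox
Step 2: Vt = -0.12 - 0.0346 + 2*0.33 + 0.1416
Step 3: Vt = -0.12 - 0.0346 + 0.66 + 0.1416
Step 4: Vt = 0.647 V

0.647


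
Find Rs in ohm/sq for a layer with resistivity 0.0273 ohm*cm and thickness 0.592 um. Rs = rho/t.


Step 1: Convert thickness to cm: t = 0.592 um = 5.9200e-05 cm
Step 2: Rs = rho / t = 0.0273 / 5.9200e-05
Step 3: Rs = 461.1 ohm/sq

461.1


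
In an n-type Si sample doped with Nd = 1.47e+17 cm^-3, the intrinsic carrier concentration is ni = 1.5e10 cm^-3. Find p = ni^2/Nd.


Step 1: Since Nd >> ni, n ≈ Nd = 1.47e+17 cm^-3
Step 2: p = ni^2 / n = (1.5e10)^2 / 1.47e+17
Step 3: p = 2.25e20 / 1.47e+17 = 1.53e+03 cm^-3

1.53e+03


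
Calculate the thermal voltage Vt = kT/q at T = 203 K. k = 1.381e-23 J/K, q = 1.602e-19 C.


Step 1: kT = 1.381e-23 * 203 = 2.80343e-21 J
Step 2: Vt = kT/q = 2.80343e-21 / 1.602e-19
Step 3: Vt = 0.0175 V

0.0175


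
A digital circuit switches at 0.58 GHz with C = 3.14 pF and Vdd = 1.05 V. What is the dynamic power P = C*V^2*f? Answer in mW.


Step 1: V^2 = 1.05^2 = 1.1025 V^2
Step 2: P = C*V^2*f = 3.14e-12 F * 1.1025 * 0.58e9 Hz
Step 3: P = 2.007873e-03 W
Step 4: P = 2.008 mW

2.008


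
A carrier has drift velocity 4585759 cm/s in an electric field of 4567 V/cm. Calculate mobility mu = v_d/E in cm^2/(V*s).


Step 1: mu = v_d / E
Step 2: mu = 4585759 / 4567
Step 3: mu = 1004.11 cm^2/(V*s)

1004.11


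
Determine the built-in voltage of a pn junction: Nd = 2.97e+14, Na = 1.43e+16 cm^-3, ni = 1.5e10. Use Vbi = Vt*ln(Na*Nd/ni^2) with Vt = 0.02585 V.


Step 1: Compute Na*Nd/ni^2 = 1.43e+16 * 2.97e+14 / (1.5e10)^2 = 1.8876e+10
Step 2: ln(1.8876e+10) = 23.6612
Step 3: Vbi = 0.02585 * 23.6612 = 0.612 V

0.612


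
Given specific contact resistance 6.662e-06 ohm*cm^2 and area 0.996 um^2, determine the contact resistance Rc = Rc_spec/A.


Step 1: Convert area to cm^2: 0.996 um^2 = 9.9600e-09 cm^2
Step 2: Rc = Rc_spec / A = 6.662e-06 / 9.9600e-09
Step 3: Rc = 6.69e+02 ohms

6.69e+02


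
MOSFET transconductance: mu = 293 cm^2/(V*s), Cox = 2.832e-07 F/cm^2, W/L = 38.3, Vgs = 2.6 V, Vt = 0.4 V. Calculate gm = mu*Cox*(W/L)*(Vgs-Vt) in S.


Step 1: Vov = Vgs - Vt = 2.6 - 0.4 = 2.2 V
Step 2: gm = mu * Cox * (W/L) * Vov
Step 3: gm = 293 * 2.832e-07 * 38.3 * 2.2 = 6.99e-03 S

6.99e-03


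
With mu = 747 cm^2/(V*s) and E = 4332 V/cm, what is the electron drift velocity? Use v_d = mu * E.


Step 1: v_d = mu * E
Step 2: v_d = 747 * 4332 = 3236004
Step 3: v_d = 3.24e+06 cm/s

3.24e+06


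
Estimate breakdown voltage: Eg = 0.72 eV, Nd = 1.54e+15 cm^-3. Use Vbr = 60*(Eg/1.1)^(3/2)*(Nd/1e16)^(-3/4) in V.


Step 1: Eg/1.1 = 0.72/1.1 = 0.654545
Step 2: (Eg/1.1)^1.5 = 0.654545^1.5 = 0.529553
Step 3: (Nd/1e16)^(-0.75) = (0.154)^(-0.75) = 4.067799
Step 4: Vbr = 60 * 0.529553 * 4.067799 = 129.2 V

129.2


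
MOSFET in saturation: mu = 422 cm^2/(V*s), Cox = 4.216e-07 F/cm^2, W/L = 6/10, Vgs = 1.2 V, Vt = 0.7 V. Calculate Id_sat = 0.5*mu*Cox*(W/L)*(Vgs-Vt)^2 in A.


Step 1: Overdrive voltage Vov = Vgs - Vt = 1.2 - 0.7 = 0.5 V
Step 2: W/L = 6/10 = 0.6
Step 3: Id = 0.5 * 422 * 4.216e-07 * 0.6 * 0.5^2
Step 4: Id = 1.33e-05 A

1.33e-05


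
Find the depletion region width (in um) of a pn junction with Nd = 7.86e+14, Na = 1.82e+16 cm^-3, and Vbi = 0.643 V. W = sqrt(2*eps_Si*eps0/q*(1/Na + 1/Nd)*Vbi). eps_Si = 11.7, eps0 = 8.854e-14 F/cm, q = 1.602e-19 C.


Step 1: 1/Na + 1/Nd = 1/1.82e+16 + 1/7.86e+14 = 1.32721e-15
Step 2: 2*eps*eps0/q = 2*11.7*8.854e-14/1.602e-19 = 1.293281e+07
Step 3: W^2 = 1.293281e+07 * 1.32721e-15 * 0.643 = 1.10368e-08
Step 4: W = sqrt(1.10368e-08) = 1.051e-04 cm = 1.051 um

1.051


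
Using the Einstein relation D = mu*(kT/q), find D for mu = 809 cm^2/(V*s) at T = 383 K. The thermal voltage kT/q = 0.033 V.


Step 1: D = mu * (kT/q)
Step 2: D = 809 * 0.033
Step 3: D = 26.7 cm^2/s

26.7


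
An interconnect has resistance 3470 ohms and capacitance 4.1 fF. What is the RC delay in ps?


Step 1: tau = R * C
Step 2: tau = 3470 * 4.1 fF = 3470 * 4.1e-15 F
Step 3: tau = 1.4227e-11 s = 14.227 ps

14.227


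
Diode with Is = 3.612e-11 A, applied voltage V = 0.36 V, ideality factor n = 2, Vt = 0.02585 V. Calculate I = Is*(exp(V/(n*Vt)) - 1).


Step 1: V/(n*Vt) = 0.36/(2*0.02585) = 6.9632
Step 2: exp(6.9632) = 1.0570e+03
Step 3: I = 3.612e-11 * (1.0570e+03 - 1) = 3.81e-08 A

3.81e-08


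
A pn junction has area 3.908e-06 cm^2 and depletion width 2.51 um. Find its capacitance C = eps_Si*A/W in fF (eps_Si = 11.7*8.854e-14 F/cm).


Step 1: eps_Si = 11.7 * 8.854e-14 = 1.035918e-12 F/cm
Step 2: W in cm = 2.51 * 1e-4 = 2.51e-04 cm
Step 3: C = 1.035918e-12 * 3.908e-06 / 2.51e-04 = 1.612895e-14 F
Step 4: C = 16.13 fF

16.13


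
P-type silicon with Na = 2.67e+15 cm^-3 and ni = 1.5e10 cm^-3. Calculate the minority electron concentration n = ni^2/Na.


Step 1: Majority hole concentration p ≈ Na = 2.67e+15 cm^-3
Step 2: n = ni^2 / Na = (1.5e10)^2 / 2.67e+15
Step 3: n = 8.43e+04 cm^-3

8.43e+04


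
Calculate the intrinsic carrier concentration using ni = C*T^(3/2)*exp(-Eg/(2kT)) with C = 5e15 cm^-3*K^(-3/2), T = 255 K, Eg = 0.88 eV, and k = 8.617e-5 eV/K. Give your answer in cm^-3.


Step 1: Compute kT = 8.617e-5 * 255 = 0.02197335 eV
Step 2: Exponent = -Eg/(2kT) = -0.88/(2*0.02197335) = -20.02426
Step 3: T^(3/2) = 255^1.5 = 4072.02
Step 4: ni = 5e15 * 4072.02 * exp(-20.02426) = 4.10e+10 cm^-3

4.10e+10


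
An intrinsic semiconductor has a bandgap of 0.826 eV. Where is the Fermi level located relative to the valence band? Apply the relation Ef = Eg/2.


Step 1: For an intrinsic semiconductor, the Fermi level sits at midgap.
Step 2: Ef = Eg / 2 = 0.826 / 2 = 0.413 eV

0.413


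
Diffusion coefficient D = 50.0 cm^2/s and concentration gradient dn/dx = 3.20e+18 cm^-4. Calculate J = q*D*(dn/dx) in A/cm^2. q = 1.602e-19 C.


Step 1: J = q * D * (dn/dx)
Step 2: J = 1.602e-19 * 50.0 * 3.20e+18
Step 3: J = 2.56e+01 A/cm^2

2.56e+01


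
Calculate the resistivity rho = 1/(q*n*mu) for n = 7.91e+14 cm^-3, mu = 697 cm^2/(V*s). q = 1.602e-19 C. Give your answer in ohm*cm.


Step 1: sigma = q * n * mu = 1.602e-19 * 7.91e+14 * 697 = 8.83226e-02 S/cm
Step 2: rho = 1 / sigma = 1 / 8.83226e-02 = 11.32 ohm*cm

11.32


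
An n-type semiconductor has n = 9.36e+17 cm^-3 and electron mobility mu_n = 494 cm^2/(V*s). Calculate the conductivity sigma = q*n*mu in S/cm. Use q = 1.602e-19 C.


Step 1: sigma = q * n * mu
Step 2: sigma = 1.602e-19 * 9.36e+17 * 494
Step 3: sigma = 7.407e+01 S/cm

7.407e+01


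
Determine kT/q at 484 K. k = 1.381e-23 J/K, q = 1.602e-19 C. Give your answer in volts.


Step 1: kT = 1.381e-23 * 484 = 6.68404e-21 J
Step 2: Vt = kT/q = 6.68404e-21 / 1.602e-19
Step 3: Vt = 0.04172 V

0.04172


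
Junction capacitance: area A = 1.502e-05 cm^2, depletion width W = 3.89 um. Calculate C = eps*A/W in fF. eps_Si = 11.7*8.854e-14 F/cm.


Step 1: eps_Si = 11.7 * 8.854e-14 = 1.035918e-12 F/cm
Step 2: W in cm = 3.89 * 1e-4 = 3.89e-04 cm
Step 3: C = 1.035918e-12 * 1.502e-05 / 3.89e-04 = 3.999868e-14 F
Step 4: C = 40.0 fF

40.0


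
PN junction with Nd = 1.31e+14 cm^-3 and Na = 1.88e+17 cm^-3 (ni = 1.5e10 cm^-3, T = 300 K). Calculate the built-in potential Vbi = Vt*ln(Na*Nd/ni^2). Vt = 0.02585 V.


Step 1: Compute Na*Nd/ni^2 = 1.88e+17 * 1.31e+14 / (1.5e10)^2 = 1.0946e+11
Step 2: ln(1.0946e+11) = 25.4188
Step 3: Vbi = 0.02585 * 25.4188 = 0.657 V

0.657


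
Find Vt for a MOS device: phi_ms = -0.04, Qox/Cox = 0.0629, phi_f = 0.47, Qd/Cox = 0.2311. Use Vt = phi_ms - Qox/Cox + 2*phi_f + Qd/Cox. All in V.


Step 1: Vt = phi_ms - Qox/Cox + 2*phi_f + Qd/Cox
Step 2: Vt = -0.04 - 0.0629 + 2*0.47 + 0.2311
Step 3: Vt = -0.04 - 0.0629 + 0.94 + 0.2311
Step 4: Vt = 1.0682 V

1.0682


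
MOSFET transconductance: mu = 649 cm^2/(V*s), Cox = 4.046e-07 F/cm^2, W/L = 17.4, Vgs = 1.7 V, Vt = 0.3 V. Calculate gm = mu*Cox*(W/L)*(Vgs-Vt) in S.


Step 1: Vov = Vgs - Vt = 1.7 - 0.3 = 1.4 V
Step 2: gm = mu * Cox * (W/L) * Vov
Step 3: gm = 649 * 4.046e-07 * 17.4 * 1.4 = 6.40e-03 S

6.40e-03


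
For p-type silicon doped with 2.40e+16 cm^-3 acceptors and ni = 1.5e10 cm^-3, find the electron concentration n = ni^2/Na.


Step 1: Majority hole concentration p ≈ Na = 2.40e+16 cm^-3
Step 2: n = ni^2 / Na = (1.5e10)^2 / 2.40e+16
Step 3: n = 9.38e+03 cm^-3

9.38e+03


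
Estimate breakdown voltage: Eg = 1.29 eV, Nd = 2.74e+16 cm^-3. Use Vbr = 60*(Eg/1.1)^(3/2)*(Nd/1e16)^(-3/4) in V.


Step 1: Eg/1.1 = 1.29/1.1 = 1.172727
Step 2: (Eg/1.1)^1.5 = 1.172727^1.5 = 1.269976
Step 3: (Nd/1e16)^(-0.75) = (2.74)^(-0.75) = 0.469556
Step 4: Vbr = 60 * 1.269976 * 0.469556 = 35.8 V

35.8


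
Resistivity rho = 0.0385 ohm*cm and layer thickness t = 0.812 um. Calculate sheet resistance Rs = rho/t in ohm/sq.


Step 1: Convert thickness to cm: t = 0.812 um = 8.1200e-05 cm
Step 2: Rs = rho / t = 0.0385 / 8.1200e-05
Step 3: Rs = 474.1 ohm/sq

474.1


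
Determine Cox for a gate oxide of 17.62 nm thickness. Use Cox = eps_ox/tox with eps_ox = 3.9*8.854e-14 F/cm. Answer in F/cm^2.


Step 1: eps_ox = 3.9 * 8.854e-14 = 3.45306e-13 F/cm
Step 2: tox in cm = 17.62 nm * 1e-7 = 1.7620e-06 cm
Step 3: Cox = 3.45306e-13 / 1.7620e-06 = 1.96e-07 F/cm^2

1.96e-07


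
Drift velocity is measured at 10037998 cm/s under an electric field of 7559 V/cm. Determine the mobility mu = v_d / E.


Step 1: mu = v_d / E
Step 2: mu = 10037998 / 7559
Step 3: mu = 1327.95 cm^2/(V*s)

1327.95


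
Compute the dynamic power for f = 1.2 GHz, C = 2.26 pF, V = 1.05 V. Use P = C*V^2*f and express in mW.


Step 1: V^2 = 1.05^2 = 1.1025 V^2
Step 2: P = C*V^2*f = 2.26e-12 F * 1.1025 * 1.2e9 Hz
Step 3: P = 2.98998e-03 W
Step 4: P = 2.99 mW

2.99


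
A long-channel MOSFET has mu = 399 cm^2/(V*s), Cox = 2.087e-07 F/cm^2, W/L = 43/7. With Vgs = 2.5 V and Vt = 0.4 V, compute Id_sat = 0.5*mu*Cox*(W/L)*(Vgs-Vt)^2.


Step 1: Overdrive voltage Vov = Vgs - Vt = 2.5 - 0.4 = 2.1 V
Step 2: W/L = 43/7 = 6.14286
Step 3: Id = 0.5 * 399 * 2.087e-07 * 6.14286 * 2.1^2
Step 4: Id = 1.13e-03 A

1.13e-03


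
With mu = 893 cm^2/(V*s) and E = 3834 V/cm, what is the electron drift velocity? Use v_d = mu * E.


Step 1: v_d = mu * E
Step 2: v_d = 893 * 3834 = 3423762
Step 3: v_d = 3.42e+06 cm/s

3.42e+06


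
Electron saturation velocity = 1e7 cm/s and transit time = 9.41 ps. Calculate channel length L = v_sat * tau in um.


Step 1: tau in seconds = 9.41 ps * 1e-12 = 9.4100e-12 s
Step 2: L = v_sat * tau = 1e7 * 9.4100e-12 = 9.4100e-05 cm
Step 3: L in um = 9.4100e-05 * 1e4 = 0.941 um

0.941


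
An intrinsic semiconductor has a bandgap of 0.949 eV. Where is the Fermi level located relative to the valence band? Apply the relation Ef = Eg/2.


Step 1: For an intrinsic semiconductor, the Fermi level sits at midgap.
Step 2: Ef = Eg / 2 = 0.949 / 2 = 0.4745 eV

0.4745


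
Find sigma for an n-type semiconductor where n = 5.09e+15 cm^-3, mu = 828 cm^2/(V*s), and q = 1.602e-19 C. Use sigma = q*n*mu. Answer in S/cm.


Step 1: sigma = q * n * mu
Step 2: sigma = 1.602e-19 * 5.09e+15 * 828
Step 3: sigma = 6.752e-01 S/cm

6.752e-01


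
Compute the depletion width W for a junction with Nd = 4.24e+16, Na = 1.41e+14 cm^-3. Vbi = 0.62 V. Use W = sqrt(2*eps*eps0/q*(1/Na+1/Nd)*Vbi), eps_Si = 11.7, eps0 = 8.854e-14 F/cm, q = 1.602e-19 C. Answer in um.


Step 1: 1/Na + 1/Nd = 1/1.41e+14 + 1/4.24e+16 = 7.11578e-15
Step 2: 2*eps*eps0/q = 2*11.7*8.854e-14/1.602e-19 = 1.293281e+07
Step 3: W^2 = 1.293281e+07 * 7.11578e-15 * 0.62 = 5.70568e-08
Step 4: W = sqrt(5.70568e-08) = 2.389e-04 cm = 2.389 um

2.389


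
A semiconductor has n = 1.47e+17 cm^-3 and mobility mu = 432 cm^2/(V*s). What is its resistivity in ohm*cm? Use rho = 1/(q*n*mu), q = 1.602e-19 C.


Step 1: sigma = q * n * mu = 1.602e-19 * 1.47e+17 * 432 = 1.01733e+01 S/cm
Step 2: rho = 1 / sigma = 1 / 1.01733e+01 = 0.0983 ohm*cm

0.0983


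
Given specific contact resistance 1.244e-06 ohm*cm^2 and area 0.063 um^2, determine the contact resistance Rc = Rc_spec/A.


Step 1: Convert area to cm^2: 0.063 um^2 = 6.3000e-10 cm^2
Step 2: Rc = Rc_spec / A = 1.244e-06 / 6.3000e-10
Step 3: Rc = 1.97e+03 ohms

1.97e+03


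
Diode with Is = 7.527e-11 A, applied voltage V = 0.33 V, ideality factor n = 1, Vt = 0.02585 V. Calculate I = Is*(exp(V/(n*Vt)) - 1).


Step 1: V/(n*Vt) = 0.33/(1*0.02585) = 12.7660
Step 2: exp(12.7660) = 3.5011e+05
Step 3: I = 7.527e-11 * (3.5011e+05 - 1) = 2.64e-05 A

2.64e-05


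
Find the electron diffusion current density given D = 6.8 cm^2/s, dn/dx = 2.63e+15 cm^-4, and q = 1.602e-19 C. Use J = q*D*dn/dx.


Step 1: J = q * D * (dn/dx)
Step 2: J = 1.602e-19 * 6.8 * 2.63e+15
Step 3: J = 2.87e-03 A/cm^2

2.87e-03


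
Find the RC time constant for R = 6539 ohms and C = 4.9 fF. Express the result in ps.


Step 1: tau = R * C
Step 2: tau = 6539 * 4.9 fF = 6539 * 4.9e-15 F
Step 3: tau = 3.20411e-11 s = 32.0411 ps

32.0411


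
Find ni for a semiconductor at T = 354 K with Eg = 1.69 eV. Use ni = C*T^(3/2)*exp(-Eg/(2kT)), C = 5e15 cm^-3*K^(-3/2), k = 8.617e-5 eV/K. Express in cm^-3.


Step 1: Compute kT = 8.617e-5 * 354 = 0.03050418 eV
Step 2: Exponent = -Eg/(2kT) = -1.69/(2*0.03050418) = -27.70112
Step 3: T^(3/2) = 354^1.5 = 6660.47
Step 4: ni = 5e15 * 6660.47 * exp(-27.70112) = 3.10e+07 cm^-3

3.10e+07


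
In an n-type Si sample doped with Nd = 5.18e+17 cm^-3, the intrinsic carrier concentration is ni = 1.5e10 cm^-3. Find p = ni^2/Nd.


Step 1: Since Nd >> ni, n ≈ Nd = 5.18e+17 cm^-3
Step 2: p = ni^2 / n = (1.5e10)^2 / 5.18e+17
Step 3: p = 2.25e20 / 5.18e+17 = 4.34e+02 cm^-3

4.34e+02


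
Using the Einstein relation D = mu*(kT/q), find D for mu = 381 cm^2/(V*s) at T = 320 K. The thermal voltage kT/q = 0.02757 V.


Step 1: D = mu * (kT/q)
Step 2: D = 381 * 0.02757
Step 3: D = 10.5 cm^2/s

10.5


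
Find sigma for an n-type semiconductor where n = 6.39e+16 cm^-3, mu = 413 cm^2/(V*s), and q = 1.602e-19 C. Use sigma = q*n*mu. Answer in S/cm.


Step 1: sigma = q * n * mu
Step 2: sigma = 1.602e-19 * 6.39e+16 * 413
Step 3: sigma = 4.228e+00 S/cm

4.228e+00


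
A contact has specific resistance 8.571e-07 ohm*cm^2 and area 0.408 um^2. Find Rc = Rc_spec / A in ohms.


Step 1: Convert area to cm^2: 0.408 um^2 = 4.0800e-09 cm^2
Step 2: Rc = Rc_spec / A = 8.571e-07 / 4.0800e-09
Step 3: Rc = 2.10e+02 ohms

2.10e+02


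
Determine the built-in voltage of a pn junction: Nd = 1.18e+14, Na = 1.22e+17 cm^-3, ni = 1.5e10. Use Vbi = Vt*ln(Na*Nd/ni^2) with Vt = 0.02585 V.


Step 1: Compute Na*Nd/ni^2 = 1.22e+17 * 1.18e+14 / (1.5e10)^2 = 6.3982e+10
Step 2: ln(6.3982e+10) = 24.8819
Step 3: Vbi = 0.02585 * 24.8819 = 0.643 V

0.643


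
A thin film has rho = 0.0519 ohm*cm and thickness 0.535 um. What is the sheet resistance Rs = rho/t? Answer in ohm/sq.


Step 1: Convert thickness to cm: t = 0.535 um = 5.3500e-05 cm
Step 2: Rs = rho / t = 0.0519 / 5.3500e-05
Step 3: Rs = 970.1 ohm/sq

970.1


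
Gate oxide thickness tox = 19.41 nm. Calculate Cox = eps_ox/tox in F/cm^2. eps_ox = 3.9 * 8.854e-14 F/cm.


Step 1: eps_ox = 3.9 * 8.854e-14 = 3.45306e-13 F/cm
Step 2: tox in cm = 19.41 nm * 1e-7 = 1.9410e-06 cm
Step 3: Cox = 3.45306e-13 / 1.9410e-06 = 1.78e-07 F/cm^2

1.78e-07


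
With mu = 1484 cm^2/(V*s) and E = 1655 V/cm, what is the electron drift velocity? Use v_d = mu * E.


Step 1: v_d = mu * E
Step 2: v_d = 1484 * 1655 = 2456020
Step 3: v_d = 2.46e+06 cm/s

2.46e+06


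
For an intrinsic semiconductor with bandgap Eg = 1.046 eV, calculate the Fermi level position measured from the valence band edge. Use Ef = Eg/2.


Step 1: For an intrinsic semiconductor, the Fermi level sits at midgap.
Step 2: Ef = Eg / 2 = 1.046 / 2 = 0.523 eV

0.523


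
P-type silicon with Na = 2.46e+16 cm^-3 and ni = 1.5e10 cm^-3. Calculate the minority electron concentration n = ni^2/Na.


Step 1: Majority hole concentration p ≈ Na = 2.46e+16 cm^-3
Step 2: n = ni^2 / Na = (1.5e10)^2 / 2.46e+16
Step 3: n = 9.15e+03 cm^-3

9.15e+03


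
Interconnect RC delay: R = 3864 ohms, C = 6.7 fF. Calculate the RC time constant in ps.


Step 1: tau = R * C
Step 2: tau = 3864 * 6.7 fF = 3864 * 6.7e-15 F
Step 3: tau = 2.58888e-11 s = 25.8888 ps

25.8888


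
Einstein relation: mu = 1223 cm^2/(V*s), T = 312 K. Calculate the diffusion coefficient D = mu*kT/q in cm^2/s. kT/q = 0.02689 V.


Step 1: D = mu * (kT/q)
Step 2: D = 1223 * 0.02689
Step 3: D = 32.89 cm^2/s

32.89


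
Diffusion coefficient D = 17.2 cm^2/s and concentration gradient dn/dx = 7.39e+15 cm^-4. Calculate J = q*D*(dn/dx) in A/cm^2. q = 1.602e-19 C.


Step 1: J = q * D * (dn/dx)
Step 2: J = 1.602e-19 * 17.2 * 7.39e+15
Step 3: J = 2.04e-02 A/cm^2

2.04e-02


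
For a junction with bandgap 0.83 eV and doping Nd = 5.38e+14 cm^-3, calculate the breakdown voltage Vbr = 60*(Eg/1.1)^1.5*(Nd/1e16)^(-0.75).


Step 1: Eg/1.1 = 0.83/1.1 = 0.754545
Step 2: (Eg/1.1)^1.5 = 0.754545^1.5 = 0.655432
Step 3: (Nd/1e16)^(-0.75) = (0.0538)^(-0.75) = 8.951860
Step 4: Vbr = 60 * 0.655432 * 8.951860 = 352.0 V

352.0


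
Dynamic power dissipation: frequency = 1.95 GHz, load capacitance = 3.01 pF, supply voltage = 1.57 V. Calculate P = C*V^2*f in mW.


Step 1: V^2 = 1.57^2 = 2.4649 V^2
Step 2: P = C*V^2*f = 3.01e-12 F * 2.4649 * 1.95e9 Hz
Step 3: P = 1.446773055e-02 W
Step 4: P = 14.468 mW

14.468


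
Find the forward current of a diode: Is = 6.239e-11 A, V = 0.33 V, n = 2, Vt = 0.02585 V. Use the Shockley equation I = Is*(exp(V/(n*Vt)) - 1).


Step 1: V/(n*Vt) = 0.33/(2*0.02585) = 6.3830
Step 2: exp(6.3830) = 5.9170e+02
Step 3: I = 6.239e-11 * (5.9170e+02 - 1) = 3.69e-08 A

3.69e-08


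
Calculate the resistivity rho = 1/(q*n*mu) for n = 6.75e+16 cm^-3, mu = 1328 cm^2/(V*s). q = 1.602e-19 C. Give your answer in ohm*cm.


Step 1: sigma = q * n * mu = 1.602e-19 * 6.75e+16 * 1328 = 1.43603e+01 S/cm
Step 2: rho = 1 / sigma = 1 / 1.43603e+01 = 0.06964 ohm*cm

0.06964


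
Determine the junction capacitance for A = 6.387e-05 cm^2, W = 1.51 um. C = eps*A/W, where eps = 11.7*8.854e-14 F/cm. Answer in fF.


Step 1: eps_Si = 11.7 * 8.854e-14 = 1.035918e-12 F/cm
Step 2: W in cm = 1.51 * 1e-4 = 1.51e-04 cm
Step 3: C = 1.035918e-12 * 6.387e-05 / 1.51e-04 = 4.381727e-13 F
Step 4: C = 438.17 fF

438.17


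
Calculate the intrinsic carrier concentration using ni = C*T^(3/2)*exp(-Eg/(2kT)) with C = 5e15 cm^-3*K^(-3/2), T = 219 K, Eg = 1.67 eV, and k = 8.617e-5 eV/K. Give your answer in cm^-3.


Step 1: Compute kT = 8.617e-5 * 219 = 0.01887123 eV
Step 2: Exponent = -Eg/(2kT) = -1.67/(2*0.01887123) = -44.24725
Step 3: T^(3/2) = 219^1.5 = 3240.90
Step 4: ni = 5e15 * 3240.90 * exp(-44.24725) = 9.85e-01 cm^-3

9.85e-01


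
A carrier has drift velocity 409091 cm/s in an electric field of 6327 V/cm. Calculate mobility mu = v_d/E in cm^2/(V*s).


Step 1: mu = v_d / E
Step 2: mu = 409091 / 6327
Step 3: mu = 64.66 cm^2/(V*s)

64.66


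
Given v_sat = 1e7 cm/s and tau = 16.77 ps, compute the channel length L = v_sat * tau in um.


Step 1: tau in seconds = 16.77 ps * 1e-12 = 1.6770e-11 s
Step 2: L = v_sat * tau = 1e7 * 1.6770e-11 = 1.6770e-04 cm
Step 3: L in um = 1.6770e-04 * 1e4 = 1.677 um

1.677


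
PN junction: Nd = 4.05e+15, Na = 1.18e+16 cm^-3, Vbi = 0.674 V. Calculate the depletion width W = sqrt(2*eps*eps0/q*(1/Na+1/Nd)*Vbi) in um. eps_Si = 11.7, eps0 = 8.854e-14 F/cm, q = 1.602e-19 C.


Step 1: 1/Na + 1/Nd = 1/1.18e+16 + 1/4.05e+15 = 3.31659e-16
Step 2: 2*eps*eps0/q = 2*11.7*8.854e-14/1.602e-19 = 1.293281e+07
Step 3: W^2 = 1.293281e+07 * 3.31659e-16 * 0.674 = 2.89098e-09
Step 4: W = sqrt(2.89098e-09) = 5.377e-05 cm = 0.5377 um

0.5377
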